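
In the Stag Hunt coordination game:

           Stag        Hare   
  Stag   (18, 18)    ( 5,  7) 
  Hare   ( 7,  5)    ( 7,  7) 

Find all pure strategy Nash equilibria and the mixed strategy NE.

Pure NE: (Stag, Stag) and (Hare, Hare); Mixed NE: p = 0.1538, q = 0.1538

Work:
Check pure NE:
(Stag, Stag): (18, 18) - no unilateral deviation beneficial
(Hare, Hare): (7, 7) - no unilateral deviation beneficial
Mixed NE: P1 plays Stag with p = 0.1538, P2 plays Stag with q = 0.1538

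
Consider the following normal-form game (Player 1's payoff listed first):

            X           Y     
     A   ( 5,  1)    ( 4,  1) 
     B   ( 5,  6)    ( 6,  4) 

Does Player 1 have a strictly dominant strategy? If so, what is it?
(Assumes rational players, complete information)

No strictly dominant strategy exists for Player 1

Work:
A strategy strictly dominates another if it gives a strictly higher payoff against every opponent action. Compare each pair of P1's strategies column-by-column:
  A vs B: [5 vs 5, 4 vs 6] → A does not strictly dominate B (column X: 5 ≤ 5)
  B vs A: [5 vs 5, 6 vs 4] → B does not strictly dominate A (column X: 5 ≤ 5)
No single strategy strictly dominates all others → no strictly dominant strategy.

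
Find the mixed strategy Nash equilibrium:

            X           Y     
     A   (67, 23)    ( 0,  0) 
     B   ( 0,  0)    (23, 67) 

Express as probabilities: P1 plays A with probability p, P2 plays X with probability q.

p = 0.7444, q = 0.2556

Work:
Find probabilities that make opponent indifferent:
P2 chooses q to make P1 indifferent between A and B
P1 chooses p to make P2 indifferent between X and Y
Mixed NE: P1 plays (A: 0.7444, B: 0.2556), P2 plays (X: 0.2556, Y: 0.7444)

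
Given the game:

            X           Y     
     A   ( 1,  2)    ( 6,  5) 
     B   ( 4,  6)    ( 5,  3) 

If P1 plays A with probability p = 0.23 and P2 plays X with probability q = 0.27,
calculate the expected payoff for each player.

E[P1] = 4.7116, E[P2] = 3.8974

Work:
E[P1] = p·q·π₁(A,X) + p·(1-q)·π₁(A,Y) + (1-p)·q·π₁(B,X) + (1-p)·(1-q)·π₁(B,Y)
= 0.23·0.27·1 + 0.23·0.73·6 + 0.77·0.27·4 + 0.77·0.73·5
= 4.7116

E[P2] = 3.8974 (similar calculation)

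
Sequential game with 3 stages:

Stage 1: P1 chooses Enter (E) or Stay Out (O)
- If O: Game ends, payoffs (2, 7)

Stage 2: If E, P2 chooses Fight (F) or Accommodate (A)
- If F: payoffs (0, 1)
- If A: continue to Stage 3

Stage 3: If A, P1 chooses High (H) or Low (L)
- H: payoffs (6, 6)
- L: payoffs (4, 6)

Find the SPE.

SPE: (E, A, H); Outcome (6, 6)

Work:
Stage 3: P1 chooses H (6 vs 4)
Stage 2: P2: F->1, A->6 (anticipating H). Choose A
Stage 1: P1: O->2, E->6 (anticipating A, H). Choose E
SPE path: E -> A -> H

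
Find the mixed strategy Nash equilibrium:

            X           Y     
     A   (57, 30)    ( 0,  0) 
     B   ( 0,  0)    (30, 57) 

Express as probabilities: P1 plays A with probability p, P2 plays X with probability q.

p = 0.6552, q = 0.3448

Work:
Find probabilities that make opponent indifferent:
P2 chooses q to make P1 indifferent between A and B
P1 chooses p to make P2 indifferent between X and Y
Mixed NE: P1 plays (A: 0.6552, B: 0.3448), P2 plays (X: 0.3448, Y: 0.6552)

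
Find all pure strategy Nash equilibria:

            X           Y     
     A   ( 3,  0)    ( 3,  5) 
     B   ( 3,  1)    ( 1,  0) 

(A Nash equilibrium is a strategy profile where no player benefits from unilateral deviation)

Nash equilibrium: (A, Y), (B, X)

Work:
Best responses:
  P1 vs X: payoffs [3, 3] → best response A/B (payoff 3)
  P1 vs Y: payoffs [3, 1] → best response A (payoff 3)
  P2 vs A: payoffs [0, 5] → best response Y (payoff 5)
  P2 vs B: payoffs [1, 0] → best response X (payoff 1)
Mutual best responses: (A,Y), (B,X) → Nash equilibria.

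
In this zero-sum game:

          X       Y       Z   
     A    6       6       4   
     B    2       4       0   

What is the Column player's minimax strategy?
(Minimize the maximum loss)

Column should play Z, value = 4

Work:
Column player minimizes Row's maximum payoff:
Column X: max payoff to Row = 6
Column Y: max payoff to Row = 6
Column Z: max payoff to Row = 4
Minimum is 4, achieved by column Z.
Minimax strategy: Z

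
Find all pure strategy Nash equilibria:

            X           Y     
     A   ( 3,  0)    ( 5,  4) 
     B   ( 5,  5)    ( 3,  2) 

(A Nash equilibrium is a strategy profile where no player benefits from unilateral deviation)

Nash equilibrium: (A, Y), (B, X)

Work:
Best responses:
  P1 vs X: payoffs [3, 5] → best response B (payoff 5)
  P1 vs Y: payoffs [5, 3] → best response A (payoff 5)
  P2 vs A: payoffs [0, 4] → best response Y (payoff 4)
  P2 vs B: payoffs [5, 2] → best response X (payoff 5)
Mutual best responses: (A,Y), (B,X) → Nash equilibria.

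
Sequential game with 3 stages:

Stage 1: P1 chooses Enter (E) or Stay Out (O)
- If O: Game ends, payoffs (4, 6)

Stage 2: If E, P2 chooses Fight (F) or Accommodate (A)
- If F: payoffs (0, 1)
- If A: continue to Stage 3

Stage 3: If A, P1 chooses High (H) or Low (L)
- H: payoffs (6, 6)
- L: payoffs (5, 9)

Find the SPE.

SPE: (E, A, H); Outcome (6, 6)

Work:
Stage 3: P1 chooses H (6 vs 5)
Stage 2: P2: F->1, A->6 (anticipating H). Choose A
Stage 1: P1: O->4, E->6 (anticipating A, H). Choose E
SPE path: E -> A -> H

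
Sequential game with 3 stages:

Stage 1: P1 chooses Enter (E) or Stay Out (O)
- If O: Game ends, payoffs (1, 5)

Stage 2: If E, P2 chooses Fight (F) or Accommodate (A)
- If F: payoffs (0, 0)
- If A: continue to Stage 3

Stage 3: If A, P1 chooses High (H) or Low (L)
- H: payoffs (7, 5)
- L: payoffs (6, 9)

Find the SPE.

SPE: (E, A, H); Outcome (7, 5)

Work:
Stage 3: P1 chooses H (7 vs 6)
Stage 2: P2: F->0, A->5 (anticipating H). Choose A
Stage 1: P1: O->1, E->7 (anticipating A, H). Choose E
SPE path: E -> A -> H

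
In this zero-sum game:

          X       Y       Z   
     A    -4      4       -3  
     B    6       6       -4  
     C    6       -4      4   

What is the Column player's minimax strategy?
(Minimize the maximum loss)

Column should play Z, value = 4

Work:
Column player minimizes Row's maximum payoff:
Column X: max payoff to Row = 6
Column Y: max payoff to Row = 6
Column Z: max payoff to Row = 4
Minimum is 4, achieved by column Z.
Minimax strategy: Z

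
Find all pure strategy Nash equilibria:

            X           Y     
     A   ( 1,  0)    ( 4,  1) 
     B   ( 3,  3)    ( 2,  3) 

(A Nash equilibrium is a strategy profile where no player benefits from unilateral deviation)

Nash equilibrium: (A, Y), (B, X)

Work:
Best responses:
  P1 vs X: payoffs [1, 3] → best response B (payoff 3)
  P1 vs Y: payoffs [4, 2] → best response A (payoff 4)
  P2 vs A: payoffs [0, 1] → best response Y (payoff 1)
  P2 vs B: payoffs [3, 3] → best response X/Y (payoff 3)
Mutual best responses: (A,Y), (B,X) → Nash equilibria.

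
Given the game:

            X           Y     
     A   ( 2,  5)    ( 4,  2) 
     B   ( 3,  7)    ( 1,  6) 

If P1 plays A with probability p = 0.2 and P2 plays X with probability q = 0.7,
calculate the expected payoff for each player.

E[P1] = 2.44, E[P2] = 6.18

Work:
E[P1] = p·q·π₁(A,X) + p·(1-q)·π₁(A,Y) + (1-p)·q·π₁(B,X) + (1-p)·(1-q)·π₁(B,Y)
= 0.2·0.7·2 + 0.2·0.3·4 + 0.8·0.7·3 + 0.8·0.3·1
= 2.44

E[P2] = 6.18 (similar calculation)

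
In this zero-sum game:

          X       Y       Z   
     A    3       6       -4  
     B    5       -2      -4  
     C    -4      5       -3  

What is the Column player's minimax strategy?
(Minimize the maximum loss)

Column should play Z, value = -3

Work:
Column player minimizes Row's maximum payoff:
Column X: max payoff to Row = 5
Column Y: max payoff to Row = 6
Column Z: max payoff to Row = -3
Minimum is -3, achieved by column Z.
Minimax strategy: Z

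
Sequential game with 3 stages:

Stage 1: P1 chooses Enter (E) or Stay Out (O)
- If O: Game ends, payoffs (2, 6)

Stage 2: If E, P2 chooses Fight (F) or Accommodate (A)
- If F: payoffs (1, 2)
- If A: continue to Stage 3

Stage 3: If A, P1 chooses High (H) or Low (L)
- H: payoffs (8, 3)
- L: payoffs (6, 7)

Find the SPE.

SPE: (E, A, H); Outcome (8, 3)

Work:
Stage 3: P1 chooses H (8 vs 6)
Stage 2: P2: F->2, A->3 (anticipating H). Choose A
Stage 1: P1: O->2, E->8 (anticipating A, H). Choose E
SPE path: E -> A -> H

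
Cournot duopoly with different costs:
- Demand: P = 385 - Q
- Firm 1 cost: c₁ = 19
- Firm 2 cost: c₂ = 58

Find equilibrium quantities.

q₁* = 135.0, q₂* = 96.0

Work:
Reaction: q₁ = (385 - 19 - q₂)/2
Reaction: q₂ = (385 - 58 - q₁)/2
Solve simultaneously:
q₁* = (385 - 2×19 + 58)/3 = 135.0
q₂* = (385 - 2×58 + 19)/3 = 96.0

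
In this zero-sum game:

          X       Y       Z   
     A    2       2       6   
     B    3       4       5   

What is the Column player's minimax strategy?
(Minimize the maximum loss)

Column should play X, value = 3

Work:
Column player minimizes Row's maximum payoff:
Column X: max payoff to Row = 3
Column Y: max payoff to Row = 4
Column Z: max payoff to Row = 6
Minimum is 3, achieved by column X.
Minimax strategy: X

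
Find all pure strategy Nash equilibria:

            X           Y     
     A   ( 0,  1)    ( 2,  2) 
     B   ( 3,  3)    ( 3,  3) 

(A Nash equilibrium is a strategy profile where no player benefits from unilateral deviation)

Nash equilibrium: (B, X), (B, Y)

Work:
Best responses:
  P1 vs X: payoffs [0, 3] → best response B (payoff 3)
  P1 vs Y: payoffs [2, 3] → best response B (payoff 3)
  P2 vs A: payoffs [1, 2] → best response Y (payoff 2)
  P2 vs B: payoffs [3, 3] → best response X/Y (payoff 3)
Mutual best responses: (B,X), (B,Y) → Nash equilibria.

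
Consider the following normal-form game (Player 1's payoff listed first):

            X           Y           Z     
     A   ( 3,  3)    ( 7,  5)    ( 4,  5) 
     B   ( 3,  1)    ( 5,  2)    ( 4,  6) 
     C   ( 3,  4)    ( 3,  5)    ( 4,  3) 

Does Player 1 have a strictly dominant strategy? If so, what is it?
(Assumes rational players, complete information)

No strictly dominant strategy exists for Player 1

Work:
A strategy strictly dominates another if it gives a strictly higher payoff against every opponent action. Compare each pair of P1's strategies column-by-column:
  A vs B: [3 vs 3, 7 vs 5, 4 vs 4] → A does not strictly dominate B (column X: 3 ≤ 3)
  A vs C: [3 vs 3, 7 vs 3, 4 vs 4] → A does not strictly dominate C (column X: 3 ≤ 3)
  B vs A: [3 vs 3, 5 vs 7, 4 vs 4] → B does not strictly dominate A (column X: 3 ≤ 3)
  B vs C: [3 vs 3, 5 vs 3, 4 vs 4] → B does not strictly dominate C (column X: 3 ≤ 3)
  C vs A: [3 vs 3, 3 vs 7, 4 vs 4] → C does not strictly dominate A (column X: 3 ≤ 3)
  C vs B: [3 vs 3, 3 vs 5, 4 vs 4] → C does not strictly dominate B (column X: 3 ≤ 3)
No single strategy strictly dominates all others → no strictly dominant strategy.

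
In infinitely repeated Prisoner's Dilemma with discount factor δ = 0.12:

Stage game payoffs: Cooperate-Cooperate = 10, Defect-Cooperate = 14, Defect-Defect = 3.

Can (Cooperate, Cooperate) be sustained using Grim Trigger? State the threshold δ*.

δ* = 0.3636; since δ = 0.12 < 0.3636, cooperation cannot be sustained

Work:
For Grim Trigger:
Cooperate forever: 10/(1-δ)
Defect then punished: 14 + 3·δ/(1-δ)
Need: 10/(1-δ) ≥ 14 + 3·δ/(1-δ)
Solving: δ ≥ (T-R)/(T-P) = (14-10)/(14-3) = 0.3636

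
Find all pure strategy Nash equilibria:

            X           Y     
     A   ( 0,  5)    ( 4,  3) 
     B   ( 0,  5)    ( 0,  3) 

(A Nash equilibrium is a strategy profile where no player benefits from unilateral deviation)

Nash equilibrium: (A, X), (B, X)

Work:
Best responses:
  P1 vs X: payoffs [0, 0] → best response A/B (payoff 0)
  P1 vs Y: payoffs [4, 0] → best response A (payoff 4)
  P2 vs A: payoffs [5, 3] → best response X (payoff 5)
  P2 vs B: payoffs [5, 3] → best response X (payoff 5)
Mutual best responses: (A,X), (B,X) → Nash equilibria.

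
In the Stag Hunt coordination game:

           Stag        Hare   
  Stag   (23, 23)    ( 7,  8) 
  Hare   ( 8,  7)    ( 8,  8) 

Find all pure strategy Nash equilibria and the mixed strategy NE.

Pure NE: (Stag, Stag) and (Hare, Hare); Mixed NE: p = 0.0625, q = 0.0625

Work:
Check pure NE:
(Stag, Stag): (23, 23) - no unilateral deviation beneficial
(Hare, Hare): (8, 8) - no unilateral deviation beneficial
Mixed NE: P1 plays Stag with p = 0.0625, P2 plays Stag with q = 0.0625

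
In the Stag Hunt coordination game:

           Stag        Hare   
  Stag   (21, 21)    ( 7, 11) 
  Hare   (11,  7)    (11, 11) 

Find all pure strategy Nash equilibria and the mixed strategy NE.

Pure NE: (Stag, Stag) and (Hare, Hare); Mixed NE: p = 0.2857, q = 0.2857

Work:
Check pure NE:
(Stag, Stag): (21, 21) - no unilateral deviation beneficial
(Hare, Hare): (11, 11) - no unilateral deviation beneficial
Mixed NE: P1 plays Stag with p = 0.2857, P2 plays Stag with q = 0.2857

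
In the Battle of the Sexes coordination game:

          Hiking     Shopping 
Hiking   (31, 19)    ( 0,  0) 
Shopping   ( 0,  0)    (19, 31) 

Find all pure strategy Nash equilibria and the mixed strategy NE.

Pure NE: (Hiking, Hiking) and (Shopping, Shopping); Mixed NE: p = 0.62, q = 0.38

Work:
Check pure NE:
(Hiking, Hiking): (31, 19) - no unilateral deviation beneficial
(Shopping, Shopping): (19, 31) - no unilateral deviation beneficial
Mixed NE: P1 plays Hiking with p = 0.62, P2 plays Hiking with q = 0.38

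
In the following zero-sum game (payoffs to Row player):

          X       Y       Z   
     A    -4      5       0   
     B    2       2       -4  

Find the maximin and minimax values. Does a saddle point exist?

Maximin = -4, Minimax = 0, Saddle: False

Work:
Row minimums: [-4, -4] → maximin = -4
Column maximums: [2, 5, 0] → minimax = 0
No saddle point (maximin ≠ minimax). Mixed strategy needed.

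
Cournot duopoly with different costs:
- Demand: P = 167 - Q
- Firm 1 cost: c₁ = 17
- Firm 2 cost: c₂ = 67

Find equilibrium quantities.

q₁* = 66.67, q₂* = 16.67

Work:
Reaction: q₁ = (167 - 17 - q₂)/2
Reaction: q₂ = (167 - 67 - q₁)/2
Solve simultaneously:
q₁* = (167 - 2×17 + 67)/3 = 66.67
q₂* = (167 - 2×67 + 17)/3 = 16.67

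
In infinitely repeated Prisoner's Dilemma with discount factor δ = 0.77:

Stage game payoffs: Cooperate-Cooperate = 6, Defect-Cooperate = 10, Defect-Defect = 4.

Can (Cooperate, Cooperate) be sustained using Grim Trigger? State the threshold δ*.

δ* = 0.6667; since δ = 0.77 ≥ 0.6667, cooperation can be sustained

Work:
For Grim Trigger:
Cooperate forever: 6/(1-δ)
Defect then punished: 10 + 4·δ/(1-δ)
Need: 6/(1-δ) ≥ 10 + 4·δ/(1-δ)
Solving: δ ≥ (T-R)/(T-P) = (10-6)/(10-4) = 0.6667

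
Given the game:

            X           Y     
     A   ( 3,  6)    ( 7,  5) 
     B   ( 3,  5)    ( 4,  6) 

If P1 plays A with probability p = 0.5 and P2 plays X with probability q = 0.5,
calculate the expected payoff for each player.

E[P1] = 4.25, E[P2] = 5.5

Work:
E[P1] = p·q·π₁(A,X) + p·(1-q)·π₁(A,Y) + (1-p)·q·π₁(B,X) + (1-p)·(1-q)·π₁(B,Y)
= 0.5·0.5·3 + 0.5·0.5·7 + 0.5·0.5·3 + 0.5·0.5·4
= 4.25

E[P2] = 5.5 (similar calculation)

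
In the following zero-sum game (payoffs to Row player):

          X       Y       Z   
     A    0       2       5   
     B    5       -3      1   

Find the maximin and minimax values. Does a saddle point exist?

Maximin = 0, Minimax = 2, Saddle: False

Work:
Row minimums: [0, -3] → maximin = 0
Column maximums: [5, 2, 5] → minimax = 2
No saddle point (maximin ≠ minimax). Mixed strategy needed.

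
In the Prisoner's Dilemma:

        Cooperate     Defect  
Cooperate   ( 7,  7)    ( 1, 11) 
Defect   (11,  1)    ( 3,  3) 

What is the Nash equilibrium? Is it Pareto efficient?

(Defect, Defect) is NE; not Pareto efficient

Work:
Defect dominates Cooperate for both players:
If P2 cooperates: Defect (11) > Cooperate (7)
If P2 defects: Defect (3) > Cooperate (1)
NE: (Defect, Defect) with payoff (3, 3)
But (Cooperate, Cooperate) = (7, 7) Pareto dominates (3, 3)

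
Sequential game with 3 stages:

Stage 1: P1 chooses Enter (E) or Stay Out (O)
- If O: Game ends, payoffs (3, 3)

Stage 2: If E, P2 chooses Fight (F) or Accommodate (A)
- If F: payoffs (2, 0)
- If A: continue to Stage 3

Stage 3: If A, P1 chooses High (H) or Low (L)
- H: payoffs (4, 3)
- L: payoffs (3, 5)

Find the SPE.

SPE: (E, A, H); Outcome (4, 3)

Work:
Stage 3: P1 chooses H (4 vs 3)
Stage 2: P2: F->0, A->3 (anticipating H). Choose A
Stage 1: P1: O->3, E->4 (anticipating A, H). Choose E
SPE path: E -> A -> H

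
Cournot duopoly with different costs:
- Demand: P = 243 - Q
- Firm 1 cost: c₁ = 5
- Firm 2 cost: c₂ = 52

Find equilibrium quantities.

q₁* = 95.0, q₂* = 48.0

Work:
Reaction: q₁ = (243 - 5 - q₂)/2
Reaction: q₂ = (243 - 52 - q₁)/2
Solve simultaneously:
q₁* = (243 - 2×5 + 52)/3 = 95.0
q₂* = (243 - 2×52 + 5)/3 = 48.0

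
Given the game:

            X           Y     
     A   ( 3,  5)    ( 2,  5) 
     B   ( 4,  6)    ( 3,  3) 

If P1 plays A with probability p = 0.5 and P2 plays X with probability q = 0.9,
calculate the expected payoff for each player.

E[P1] = 3.4, E[P2] = 5.35

Work:
E[P1] = p·q·π₁(A,X) + p·(1-q)·π₁(A,Y) + (1-p)·q·π₁(B,X) + (1-p)·(1-q)·π₁(B,Y)
= 0.5·0.9·3 + 0.5·0.1·2 + 0.5·0.9·4 + 0.5·0.1·3
= 3.4

E[P2] = 5.35 (similar calculation)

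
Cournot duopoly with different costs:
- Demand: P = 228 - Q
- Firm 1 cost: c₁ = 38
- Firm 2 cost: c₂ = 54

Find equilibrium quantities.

q₁* = 68.67, q₂* = 52.67

Work:
Reaction: q₁ = (228 - 38 - q₂)/2
Reaction: q₂ = (228 - 54 - q₁)/2
Solve simultaneously:
q₁* = (228 - 2×38 + 54)/3 = 68.67
q₂* = (228 - 2×54 + 38)/3 = 52.67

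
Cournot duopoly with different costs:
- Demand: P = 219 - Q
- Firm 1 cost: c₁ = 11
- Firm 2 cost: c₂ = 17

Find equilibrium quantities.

q₁* = 71.33, q₂* = 65.33

Work:
Reaction: q₁ = (219 - 11 - q₂)/2
Reaction: q₂ = (219 - 17 - q₁)/2
Solve simultaneously:
q₁* = (219 - 2×11 + 17)/3 = 71.33
q₂* = (219 - 2×17 + 11)/3 = 65.33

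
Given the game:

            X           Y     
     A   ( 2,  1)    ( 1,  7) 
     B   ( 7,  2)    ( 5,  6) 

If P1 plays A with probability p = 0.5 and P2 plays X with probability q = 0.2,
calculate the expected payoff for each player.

E[P1] = 3.3, E[P2] = 5.5

Work:
E[P1] = p·q·π₁(A,X) + p·(1-q)·π₁(A,Y) + (1-p)·q·π₁(B,X) + (1-p)·(1-q)·π₁(B,Y)
= 0.5·0.2·2 + 0.5·0.8·1 + 0.5·0.2·7 + 0.5·0.8·5
= 3.3

E[P2] = 5.5 (similar calculation)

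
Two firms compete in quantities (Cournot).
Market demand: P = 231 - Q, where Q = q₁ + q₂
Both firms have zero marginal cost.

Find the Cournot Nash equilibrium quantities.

q₁* = q₂* = 77.0; P* = 77.0

Work:
Profit: π_i = P·q_i = (a - q_i - q_j)·q_i
FOC: ∂π_i/∂q_i = a - 2q_i - q_j = 0
Reaction function: q_i = (231 - q_j)/2
Symmetry: q* = 231/3 = 77.0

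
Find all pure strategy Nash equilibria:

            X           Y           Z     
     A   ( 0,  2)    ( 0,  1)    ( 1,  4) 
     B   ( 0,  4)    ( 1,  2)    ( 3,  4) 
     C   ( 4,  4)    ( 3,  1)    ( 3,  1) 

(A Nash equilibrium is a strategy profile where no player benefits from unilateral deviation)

Nash equilibrium: (B, Z), (C, X)

Work:
Best responses:
  P1 vs X: payoffs [0, 0, 4] → best response C (payoff 4)
  P1 vs Y: payoffs [0, 1, 3] → best response C (payoff 3)
  P1 vs Z: payoffs [1, 3, 3] → best response B/C (payoff 3)
  P2 vs A: payoffs [2, 1, 4] → best response Z (payoff 4)
  P2 vs B: payoffs [4, 2, 4] → best response X/Z (payoff 4)
  P2 vs C: payoffs [4, 1, 1] → best response X (payoff 4)
Mutual best responses: (B,Z), (C,X) → Nash equilibria.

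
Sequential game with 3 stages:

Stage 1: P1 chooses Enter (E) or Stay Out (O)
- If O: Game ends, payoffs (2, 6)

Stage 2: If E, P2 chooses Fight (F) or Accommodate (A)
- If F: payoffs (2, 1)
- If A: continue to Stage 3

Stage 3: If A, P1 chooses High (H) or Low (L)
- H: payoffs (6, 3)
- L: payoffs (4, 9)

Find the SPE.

SPE: (E, A, H); Outcome (6, 3)

Work:
Stage 3: P1 chooses H (6 vs 4)
Stage 2: P2: F->1, A->3 (anticipating H). Choose A
Stage 1: P1: O->2, E->6 (anticipating A, H). Choose E
SPE path: E -> A -> H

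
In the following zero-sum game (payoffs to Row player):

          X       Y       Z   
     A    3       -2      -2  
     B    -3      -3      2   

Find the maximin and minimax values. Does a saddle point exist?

Maximin = -2, Minimax = -2, Saddle: True

Work:
Row minimums: [-2, -3] → maximin = -2
Column maximums: [3, -2, 2] → minimax = -2
Saddle point exists! Game value = -2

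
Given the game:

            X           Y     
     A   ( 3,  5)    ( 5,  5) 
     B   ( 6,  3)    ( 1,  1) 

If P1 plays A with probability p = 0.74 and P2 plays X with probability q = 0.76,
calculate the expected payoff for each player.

E[P1] = 3.8232, E[P2] = 4.3552

Work:
E[P1] = p·q·π₁(A,X) + p·(1-q)·π₁(A,Y) + (1-p)·q·π₁(B,X) + (1-p)·(1-q)·π₁(B,Y)
= 0.74·0.76·3 + 0.74·0.24·5 + 0.26·0.76·6 + 0.26·0.24·1
= 3.8232

E[P2] = 4.3552 (similar calculation)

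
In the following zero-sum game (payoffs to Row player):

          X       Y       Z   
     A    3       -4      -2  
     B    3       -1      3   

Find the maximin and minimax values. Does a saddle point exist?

Maximin = -1, Minimax = -1, Saddle: True

Work:
Row minimums: [-4, -1] → maximin = -1
Column maximums: [3, -1, 3] → minimax = -1
Saddle point exists! Game value = -1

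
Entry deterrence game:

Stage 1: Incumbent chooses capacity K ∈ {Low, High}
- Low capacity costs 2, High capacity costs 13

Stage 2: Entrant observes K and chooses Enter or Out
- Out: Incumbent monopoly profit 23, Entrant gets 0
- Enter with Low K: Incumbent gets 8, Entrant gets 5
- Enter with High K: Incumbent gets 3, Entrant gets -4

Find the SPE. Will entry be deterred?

SPE: (High, Enter|Low, Out|High); Entry deterred. Incumbent net profit = 10

Work:
After Low K: Entrant enters (5 > 0)
After High K: Entrant stays out (-4 < 0)
Incumbent: Low → 8−2=6, High → 23−13=10
Incumbent chooses High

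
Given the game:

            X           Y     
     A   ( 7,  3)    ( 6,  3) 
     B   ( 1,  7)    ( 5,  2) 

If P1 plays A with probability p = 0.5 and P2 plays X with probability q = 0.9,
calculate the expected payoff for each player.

E[P1] = 4.15, E[P2] = 4.75

Work:
E[P1] = p·q·π₁(A,X) + p·(1-q)·π₁(A,Y) + (1-p)·q·π₁(B,X) + (1-p)·(1-q)·π₁(B,Y)
= 0.5·0.9·7 + 0.5·0.1·6 + 0.5·0.9·1 + 0.5·0.1·5
= 4.15

E[P2] = 4.75 (similar calculation)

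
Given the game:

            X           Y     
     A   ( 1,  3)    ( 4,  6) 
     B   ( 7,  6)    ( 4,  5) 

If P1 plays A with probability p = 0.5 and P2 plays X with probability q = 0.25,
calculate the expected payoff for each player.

E[P1] = 4.0, E[P2] = 5.25

Work:
E[P1] = p·q·π₁(A,X) + p·(1-q)·π₁(A,Y) + (1-p)·q·π₁(B,X) + (1-p)·(1-q)·π₁(B,Y)
= 0.5·0.25·1 + 0.5·0.75·4 + 0.5·0.25·7 + 0.5·0.75·4
= 4.0

E[P2] = 5.25 (similar calculation)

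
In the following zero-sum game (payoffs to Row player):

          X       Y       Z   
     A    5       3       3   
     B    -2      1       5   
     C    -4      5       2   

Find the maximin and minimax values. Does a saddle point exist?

Maximin = 3, Minimax = 5, Saddle: False

Work:
Row minimums: [3, -2, -4] → maximin = 3
Column maximums: [5, 5, 5] → minimax = 5
No saddle point (maximin ≠ minimax). Mixed strategy needed.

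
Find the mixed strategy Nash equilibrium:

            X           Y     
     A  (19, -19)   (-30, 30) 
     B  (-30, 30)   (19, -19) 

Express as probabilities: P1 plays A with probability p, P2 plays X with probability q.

p = 0.5, q = 0.5

Work:
Find probabilities that make opponent indifferent:
P2 chooses q to make P1 indifferent between A and B
P1 chooses p to make P2 indifferent between X and Y
Mixed NE: P1 plays (A: 0.5, B: 0.5), P2 plays (X: 0.5, Y: 0.5)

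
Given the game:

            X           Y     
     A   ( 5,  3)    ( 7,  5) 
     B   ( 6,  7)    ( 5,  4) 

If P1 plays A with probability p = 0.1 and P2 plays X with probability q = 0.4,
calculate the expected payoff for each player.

E[P1] = 5.48, E[P2] = 5.1

Work:
E[P1] = p·q·π₁(A,X) + p·(1-q)·π₁(A,Y) + (1-p)·q·π₁(B,X) + (1-p)·(1-q)·π₁(B,Y)
= 0.1·0.4·5 + 0.1·0.6·7 + 0.9·0.4·6 + 0.9·0.6·5
= 5.48

E[P2] = 5.1 (similar calculation)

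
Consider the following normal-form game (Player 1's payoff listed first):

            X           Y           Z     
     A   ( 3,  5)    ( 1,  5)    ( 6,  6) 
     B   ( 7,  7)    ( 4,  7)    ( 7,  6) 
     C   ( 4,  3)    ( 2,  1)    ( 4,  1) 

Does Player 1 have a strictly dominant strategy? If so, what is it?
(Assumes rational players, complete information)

Yes, Player 1's strictly dominant strategy is B

Work:
A strategy strictly dominates another if it gives a strictly higher payoff against every opponent action. Compare each pair of P1's strategies column-by-column:
  A vs B: [3 vs 7, 1 vs 4, 6 vs 7] → A does not strictly dominate B (column X: 3 ≤ 7)
  A vs C: [3 vs 4, 1 vs 2, 6 vs 4] → A does not strictly dominate C (column X: 3 ≤ 4)
  B vs A: [7 vs 3, 4 vs 1, 7 vs 6] → B strictly dominates A
  B vs C: [7 vs 4, 4 vs 2, 7 vs 4] → B strictly dominates C
  C vs A: [4 vs 3, 2 vs 1, 4 vs 6] → C does not strictly dominate A (column Z: 4 ≤ 6)
  C vs B: [4 vs 7, 2 vs 4, 4 vs 7] → C does not strictly dominate B (column X: 4 ≤ 7)
B strictly dominates every other strategy → strictly dominant.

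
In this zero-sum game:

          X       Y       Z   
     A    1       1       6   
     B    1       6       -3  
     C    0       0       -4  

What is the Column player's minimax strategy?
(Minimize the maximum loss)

Column should play X, value = 1

Work:
Column player minimizes Row's maximum payoff:
Column X: max payoff to Row = 1
Column Y: max payoff to Row = 6
Column Z: max payoff to Row = 6
Minimum is 1, achieved by column X.
Minimax strategy: X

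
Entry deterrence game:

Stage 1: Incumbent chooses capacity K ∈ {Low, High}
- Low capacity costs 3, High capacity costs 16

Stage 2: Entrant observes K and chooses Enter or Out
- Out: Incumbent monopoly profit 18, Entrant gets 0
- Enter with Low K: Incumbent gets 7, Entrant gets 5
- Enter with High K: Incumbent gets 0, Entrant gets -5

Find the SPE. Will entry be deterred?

SPE: (Low, Enter|Low, Out|High); Entry not deterred. Incumbent net profit = 4, Entrant gets 5

Work:
After Low K: Entrant enters (5 > 0)
After High K: Entrant stays out (-5 < 0)
Incumbent: Low → 7−3=4, High → 18−16=2
Incumbent chooses Low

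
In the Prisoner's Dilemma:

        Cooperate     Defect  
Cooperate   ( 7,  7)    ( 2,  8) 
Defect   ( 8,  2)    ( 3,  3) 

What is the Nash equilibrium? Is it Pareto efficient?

(Defect, Defect) is NE; not Pareto efficient

Work:
Defect dominates Cooperate for both players:
If P2 cooperates: Defect (8) > Cooperate (7)
If P2 defects: Defect (3) > Cooperate (2)
NE: (Defect, Defect) with payoff (3, 3)
But (Cooperate, Cooperate) = (7, 7) Pareto dominates (3, 3)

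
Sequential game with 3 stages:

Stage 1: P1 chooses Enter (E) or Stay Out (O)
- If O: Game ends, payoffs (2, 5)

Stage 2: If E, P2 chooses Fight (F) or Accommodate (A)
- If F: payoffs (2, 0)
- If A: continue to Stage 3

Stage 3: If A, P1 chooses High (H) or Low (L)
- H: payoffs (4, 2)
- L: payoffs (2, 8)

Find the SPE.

SPE: (E, A, H); Outcome (4, 2)

Work:
Stage 3: P1 chooses H (4 vs 2)
Stage 2: P2: F->0, A->2 (anticipating H). Choose A
Stage 1: P1: O->2, E->4 (anticipating A, H). Choose E
SPE path: E -> A -> H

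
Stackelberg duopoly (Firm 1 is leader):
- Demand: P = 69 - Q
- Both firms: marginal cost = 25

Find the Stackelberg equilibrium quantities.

q₁* (leader) = 22.0, q₂* (follower) = 11.0

Work:
Follower's reaction: q₂ = (a - c - q₁)/2
Leader substitutes: π₁ = q₁·(a - q₁ - (a-c-q₁)/2 - c)
FOC: q₁* = (69 - 25)/2 = 22.00
Then: q₂* = (69 - 25 - 22.0)/2 = 11.00
Leader has first-mover advantage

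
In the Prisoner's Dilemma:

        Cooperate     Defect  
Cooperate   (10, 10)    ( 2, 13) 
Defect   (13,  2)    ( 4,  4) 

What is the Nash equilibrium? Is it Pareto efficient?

(Defect, Defect) is NE; not Pareto efficient

Work:
Defect dominates Cooperate for both players:
If P2 cooperates: Defect (13) > Cooperate (10)
If P2 defects: Defect (4) > Cooperate (2)
NE: (Defect, Defect) with payoff (4, 4)
But (Cooperate, Cooperate) = (10, 10) Pareto dominates (4, 4)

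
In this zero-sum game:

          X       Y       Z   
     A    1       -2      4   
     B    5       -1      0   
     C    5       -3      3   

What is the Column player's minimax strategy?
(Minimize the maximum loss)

Column should play Y, value = -1

Work:
Column player minimizes Row's maximum payoff:
Column X: max payoff to Row = 5
Column Y: max payoff to Row = -1
Column Z: max payoff to Row = 4
Minimum is -1, achieved by column Y.
Minimax strategy: Y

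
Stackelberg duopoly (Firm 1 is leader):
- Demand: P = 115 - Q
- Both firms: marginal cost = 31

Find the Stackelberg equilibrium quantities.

q₁* (leader) = 42.0, q₂* (follower) = 21.0

Work:
Follower's reaction: q₂ = (a - c - q₁)/2
Leader substitutes: π₁ = q₁·(a - q₁ - (a-c-q₁)/2 - c)
FOC: q₁* = (115 - 31)/2 = 42.00
Then: q₂* = (115 - 31 - 42.0)/2 = 21.00
Leader has first-mover advantage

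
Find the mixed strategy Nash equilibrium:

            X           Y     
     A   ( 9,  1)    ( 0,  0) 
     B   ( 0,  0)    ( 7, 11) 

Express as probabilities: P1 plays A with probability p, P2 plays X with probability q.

p = 0.9167, q = 0.4375

Work:
Find probabilities that make opponent indifferent:
P2 chooses q to make P1 indifferent between A and B
P1 chooses p to make P2 indifferent between X and Y
Mixed NE: P1 plays (A: 0.9167, B: 0.0833), P2 plays (X: 0.4375, Y: 0.5625)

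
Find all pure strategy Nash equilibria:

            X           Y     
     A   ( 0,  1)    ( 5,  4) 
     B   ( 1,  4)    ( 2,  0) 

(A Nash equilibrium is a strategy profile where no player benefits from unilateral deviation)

Nash equilibrium: (A, Y), (B, X)

Work:
Best responses:
  P1 vs X: payoffs [0, 1] → best response B (payoff 1)
  P1 vs Y: payoffs [5, 2] → best response A (payoff 5)
  P2 vs A: payoffs [1, 4] → best response Y (payoff 4)
  P2 vs B: payoffs [4, 0] → best response X (payoff 4)
Mutual best responses: (A,Y), (B,X) → Nash equilibria.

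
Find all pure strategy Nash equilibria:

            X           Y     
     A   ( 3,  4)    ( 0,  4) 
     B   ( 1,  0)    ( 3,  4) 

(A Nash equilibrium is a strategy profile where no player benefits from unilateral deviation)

Nash equilibrium: (A, X), (B, Y)

Work:
Best responses:
  P1 vs X: payoffs [3, 1] → best response A (payoff 3)
  P1 vs Y: payoffs [0, 3] → best response B (payoff 3)
  P2 vs A: payoffs [4, 4] → best response X/Y (payoff 4)
  P2 vs B: payoffs [0, 4] → best response Y (payoff 4)
Mutual best responses: (A,X), (B,Y) → Nash equilibria.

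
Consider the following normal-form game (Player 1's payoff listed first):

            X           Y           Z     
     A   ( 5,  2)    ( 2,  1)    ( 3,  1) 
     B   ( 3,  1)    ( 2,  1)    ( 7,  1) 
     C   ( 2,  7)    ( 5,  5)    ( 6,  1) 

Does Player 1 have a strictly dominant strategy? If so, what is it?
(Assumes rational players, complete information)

No strictly dominant strategy exists for Player 1

Work:
A strategy strictly dominates another if it gives a strictly higher payoff against every opponent action. Compare each pair of P1's strategies column-by-column:
  A vs B: [5 vs 3, 2 vs 2, 3 vs 7] → A does not strictly dominate B (column Y: 2 ≤ 2)
  A vs C: [5 vs 2, 2 vs 5, 3 vs 6] → A does not strictly dominate C (column Y: 2 ≤ 5)
  B vs A: [3 vs 5, 2 vs 2, 7 vs 3] → B does not strictly dominate A (column X: 3 ≤ 5)
  B vs C: [3 vs 2, 2 vs 5, 7 vs 6] → B does not strictly dominate C (column Y: 2 ≤ 5)
  C vs A: [2 vs 5, 5 vs 2, 6 vs 3] → C does not strictly dominate A (column X: 2 ≤ 5)
  C vs B: [2 vs 3, 5 vs 2, 6 vs 7] → C does not strictly dominate B (column X: 2 ≤ 3)
No single strategy strictly dominates all others → no strictly dominant strategy.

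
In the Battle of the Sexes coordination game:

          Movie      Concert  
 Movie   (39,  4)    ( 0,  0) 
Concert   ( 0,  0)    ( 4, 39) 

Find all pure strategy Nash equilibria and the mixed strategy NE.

Pure NE: (Movie, Movie) and (Concert, Concert); Mixed NE: p = 0.907, q = 0.093

Work:
Check pure NE:
(Movie, Movie): (39, 4) - no unilateral deviation beneficial
(Concert, Concert): (4, 39) - no unilateral deviation beneficial
Mixed NE: P1 plays Movie with p = 0.907, P2 plays Movie with q = 0.093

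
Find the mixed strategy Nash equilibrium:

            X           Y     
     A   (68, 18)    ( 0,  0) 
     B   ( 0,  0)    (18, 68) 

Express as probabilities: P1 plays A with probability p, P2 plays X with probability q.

p = 0.7907, q = 0.2093

Work:
Find probabilities that make opponent indifferent:
P2 chooses q to make P1 indifferent between A and B
P1 chooses p to make P2 indifferent between X and Y
Mixed NE: P1 plays (A: 0.7907, B: 0.2093), P2 plays (X: 0.2093, Y: 0.7907)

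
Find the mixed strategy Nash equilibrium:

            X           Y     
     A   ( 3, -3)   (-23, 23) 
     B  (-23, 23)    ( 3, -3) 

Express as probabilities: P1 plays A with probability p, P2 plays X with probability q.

p = 0.5, q = 0.5

Work:
Find probabilities that make opponent indifferent:
P2 chooses q to make P1 indifferent between A and B
P1 chooses p to make P2 indifferent between X and Y
Mixed NE: P1 plays (A: 0.5, B: 0.5), P2 plays (X: 0.5, Y: 0.5)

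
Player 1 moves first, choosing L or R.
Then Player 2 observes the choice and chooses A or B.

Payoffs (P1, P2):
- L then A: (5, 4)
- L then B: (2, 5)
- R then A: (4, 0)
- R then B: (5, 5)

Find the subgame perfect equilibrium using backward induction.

P1 plays R, P2 plays B after L and B after R; Payoff (5, 5)

Work:
Backward induction:
After L: P2 chooses B → P1 gets 2
After R: P2 chooses B → P1 gets 5
P1 chooses R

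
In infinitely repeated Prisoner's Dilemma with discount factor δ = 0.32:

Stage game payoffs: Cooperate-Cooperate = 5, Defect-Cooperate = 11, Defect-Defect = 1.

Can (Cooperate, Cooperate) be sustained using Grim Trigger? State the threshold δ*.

δ* = 0.6; since δ = 0.32 < 0.6, cooperation cannot be sustained

Work:
For Grim Trigger:
Cooperate forever: 5/(1-δ)
Defect then punished: 11 + 1·δ/(1-δ)
Need: 5/(1-δ) ≥ 11 + 1·δ/(1-δ)
Solving: δ ≥ (T-R)/(T-P) = (11-5)/(11-1) = 0.6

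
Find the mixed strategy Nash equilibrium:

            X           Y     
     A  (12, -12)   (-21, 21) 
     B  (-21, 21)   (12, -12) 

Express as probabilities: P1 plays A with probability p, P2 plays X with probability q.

p = 0.5, q = 0.5

Work:
Find probabilities that make opponent indifferent:
P2 chooses q to make P1 indifferent between A and B
P1 chooses p to make P2 indifferent between X and Y
Mixed NE: P1 plays (A: 0.5, B: 0.5), P2 plays (X: 0.5, Y: 0.5)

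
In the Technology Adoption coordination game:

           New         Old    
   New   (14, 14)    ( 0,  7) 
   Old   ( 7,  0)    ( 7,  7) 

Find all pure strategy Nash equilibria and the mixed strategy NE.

Pure NE: (New, New) and (Old, Old); Mixed NE: p = 0.5, q = 0.5

Work:
Check pure NE:
(New, New): (14, 14) - no unilateral deviation beneficial
(Old, Old): (7, 7) - no unilateral deviation beneficial
Mixed NE: P1 plays New with p = 0.5, P2 plays New with q = 0.5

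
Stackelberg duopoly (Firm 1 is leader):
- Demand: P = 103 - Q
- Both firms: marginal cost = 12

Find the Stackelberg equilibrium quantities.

q₁* (leader) = 45.5, q₂* (follower) = 22.75

Work:
Follower's reaction: q₂ = (a - c - q₁)/2
Leader substitutes: π₁ = q₁·(a - q₁ - (a-c-q₁)/2 - c)
FOC: q₁* = (103 - 12)/2 = 45.50
Then: q₂* = (103 - 12 - 45.5)/2 = 22.75
Leader has first-mover advantage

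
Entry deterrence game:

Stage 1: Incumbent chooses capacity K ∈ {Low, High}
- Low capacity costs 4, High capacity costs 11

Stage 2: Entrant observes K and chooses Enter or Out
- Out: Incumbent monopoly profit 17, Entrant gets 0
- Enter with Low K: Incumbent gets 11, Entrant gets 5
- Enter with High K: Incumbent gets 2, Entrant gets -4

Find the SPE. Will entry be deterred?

SPE: (Low, Enter|Low, Out|High); Entry not deterred. Incumbent net profit = 7, Entrant gets 5

Work:
After Low K: Entrant enters (5 > 0)
After High K: Entrant stays out (-4 < 0)
Incumbent: Low → 11−4=7, High → 17−11=6
Incumbent chooses Low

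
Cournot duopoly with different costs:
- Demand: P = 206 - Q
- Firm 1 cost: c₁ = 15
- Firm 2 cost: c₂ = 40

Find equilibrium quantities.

q₁* = 72.0, q₂* = 47.0

Work:
Reaction: q₁ = (206 - 15 - q₂)/2
Reaction: q₂ = (206 - 40 - q₁)/2
Solve simultaneously:
q₁* = (206 - 2×15 + 40)/3 = 72.0
q₂* = (206 - 2×40 + 15)/3 = 47.0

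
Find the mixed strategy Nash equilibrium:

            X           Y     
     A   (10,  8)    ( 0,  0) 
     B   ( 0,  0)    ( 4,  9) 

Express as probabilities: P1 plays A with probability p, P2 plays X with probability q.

p = 0.5294, q = 0.2857

Work:
Find probabilities that make opponent indifferent:
P2 chooses q to make P1 indifferent between A and B
P1 chooses p to make P2 indifferent between X and Y
Mixed NE: P1 plays (A: 0.5294, B: 0.4706), P2 plays (X: 0.2857, Y: 0.7143)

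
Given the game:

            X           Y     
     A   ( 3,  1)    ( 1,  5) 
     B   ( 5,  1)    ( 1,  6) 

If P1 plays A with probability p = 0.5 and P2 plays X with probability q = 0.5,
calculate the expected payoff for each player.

E[P1] = 2.5, E[P2] = 3.25

Work:
E[P1] = p·q·π₁(A,X) + p·(1-q)·π₁(A,Y) + (1-p)·q·π₁(B,X) + (1-p)·(1-q)·π₁(B,Y)
= 0.5·0.5·3 + 0.5·0.5·1 + 0.5·0.5·5 + 0.5·0.5·1
= 2.5

E[P2] = 3.25 (similar calculation)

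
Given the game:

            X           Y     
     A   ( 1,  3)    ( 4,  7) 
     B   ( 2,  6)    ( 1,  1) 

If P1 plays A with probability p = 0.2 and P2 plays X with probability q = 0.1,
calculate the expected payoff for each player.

E[P1] = 1.62, E[P2] = 2.52

Work:
E[P1] = p·q·π₁(A,X) + p·(1-q)·π₁(A,Y) + (1-p)·q·π₁(B,X) + (1-p)·(1-q)·π₁(B,Y)
= 0.2·0.1·1 + 0.2·0.9·4 + 0.8·0.1·2 + 0.8·0.9·1
= 1.62

E[P2] = 2.52 (similar calculation)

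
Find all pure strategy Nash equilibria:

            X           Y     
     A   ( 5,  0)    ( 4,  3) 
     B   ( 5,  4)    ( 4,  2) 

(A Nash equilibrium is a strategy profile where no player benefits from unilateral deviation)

Nash equilibrium: (A, Y), (B, X)

Work:
Best responses:
  P1 vs X: payoffs [5, 5] → best response A/B (payoff 5)
  P1 vs Y: payoffs [4, 4] → best response A/B (payoff 4)
  P2 vs A: payoffs [0, 3] → best response Y (payoff 3)
  P2 vs B: payoffs [4, 2] → best response X (payoff 4)
Mutual best responses: (A,Y), (B,X) → Nash equilibria.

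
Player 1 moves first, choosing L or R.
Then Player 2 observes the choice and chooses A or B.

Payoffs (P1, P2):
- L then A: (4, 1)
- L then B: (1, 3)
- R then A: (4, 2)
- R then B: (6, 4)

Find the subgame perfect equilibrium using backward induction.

P1 plays R, P2 plays B after L and B after R; Payoff (6, 4)

Work:
Backward induction:
After L: P2 chooses B → P1 gets 1
After R: P2 chooses B → P1 gets 6
P1 chooses R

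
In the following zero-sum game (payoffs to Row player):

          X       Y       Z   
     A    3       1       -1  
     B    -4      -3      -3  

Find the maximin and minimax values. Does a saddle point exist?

Maximin = -1, Minimax = -1, Saddle: True

Work:
Row minimums: [-1, -4] → maximin = -1
Column maximums: [3, 1, -1] → minimax = -1
Saddle point exists! Game value = -1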